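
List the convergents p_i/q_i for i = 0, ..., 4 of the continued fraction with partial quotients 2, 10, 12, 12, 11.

Using the convergent recurrence p_i = a_i*p_{i-1} + p_{i-2}, q_i = a_i*q_{i-1} + q_{i-2} with p_{-2}=0, p_{-1}=1, q_{-2}=1, q_{-1}=0:
  i=0: a_0=2, p_0 = 2*1 + 0 = 2, q_0 = 2*0 + 1 = 1.
  i=1: a_1=10, p_1 = 10*2 + 1 = 21, q_1 = 10*1 + 0 = 10.
  i=2: a_2=12, p_2 = 12*21 + 2 = 254, q_2 = 12*10 + 1 = 121.
  i=3: a_3=12, p_3 = 12*254 + 21 = 3069, q_3 = 12*121 + 10 = 1462.
  i=4: a_4=11, p_4 = 11*3069 + 254 = 34013, q_4 = 11*1462 + 121 = 16203.

2/1, 21/10, 254/121, 3069/1462, 34013/16203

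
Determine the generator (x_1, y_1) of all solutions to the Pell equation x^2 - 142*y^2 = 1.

(x, y) = (143, 12)

First expand sqrt(142) as a continued fraction. With x_i = (sqrt(142) + m_i)/d_i and (m_0, d_0) = (0, 1): a_0 = floor(sqrt(142)) = 11, since 11^2 = 121 <= 142 < 144 = 12^2.
Iterate m_{i+1} = d_i*a_i - m_i, d_{i+1} = (142 - m_{i+1}^2)/d_i, a_{i+1} = floor((a_0 + m_{i+1})/d_{i+1}):
  m_1 = 1*11 - 0 = 11, d_1 = (142 - 11^2)/1 = 21/1 = 21, a_1 = floor((11 + 11)/21) = 1.
  m_2 = 21*1 - 11 = 10, d_2 = (142 - 10^2)/21 = 42/21 = 2, a_2 = floor((11 + 10)/2) = 10.
  m_3 = 2*10 - 10 = 10, d_3 = (142 - 10^2)/2 = 42/2 = 21, a_3 = floor((11 + 10)/21) = 1.
  m_4 = 21*1 - 10 = 11, d_4 = (142 - 11^2)/21 = 21/21 = 1, a_4 = floor((11 + 11)/1) = 22.
  m_5 = 1*22 - 11 = 11, d_5 = (142 - 11^2)/1 = 21/1 = 21: (m_5, d_5) = (m_1, d_1) = (11, 21), so from here the quotients repeat a_1, ..., a_4; the period length is 4.
So sqrt(142) = [11; (1, 10, 1, 22)] with period length k = 4.
k is even, so the fundamental solution of x^2 - 142y^2 = 1 is (p_{k-1}, q_{k-1}) = (p_3, q_3); compute convergents through index 3.
Convergents (p_i = a_i*p_{i-1} + p_{i-2}, q_i = a_i*q_{i-1} + q_{i-2} with p_{-2}=0, p_{-1}=1, q_{-2}=1, q_{-1}=0):
  i=0: a_0=11, p_0 = 11*1 + 0 = 11, q_0 = 11*0 + 1 = 1.
  i=1: a_1=1, p_1 = 1*11 + 1 = 12, q_1 = 1*1 + 0 = 1.
  i=2: a_2=10, p_2 = 10*12 + 11 = 131, q_2 = 10*1 + 1 = 11.
  i=3: a_3=1, p_3 = 1*131 + 12 = 143, q_3 = 1*11 + 1 = 12.
Check: 143^2 - 142*12^2 = 20449 - 20448 = 1, so (x, y) = (143, 12) solves the equation, and by the theorem it is the least positive solution.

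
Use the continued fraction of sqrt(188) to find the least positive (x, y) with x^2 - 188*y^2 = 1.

(x, y) = (4607, 336)

First expand sqrt(188) as a continued fraction. With x_i = (sqrt(188) + m_i)/d_i and (m_0, d_0) = (0, 1): a_0 = floor(sqrt(188)) = 13, since 13^2 = 169 <= 188 < 196 = 14^2.
Iterate m_{i+1} = d_i*a_i - m_i, d_{i+1} = (188 - m_{i+1}^2)/d_i, a_{i+1} = floor((a_0 + m_{i+1})/d_{i+1}):
  m_1 = 1*13 - 0 = 13, d_1 = (188 - 13^2)/1 = 19/1 = 19, a_1 = floor((13 + 13)/19) = 1.
  m_2 = 19*1 - 13 = 6, d_2 = (188 - 6^2)/19 = 152/19 = 8, a_2 = floor((13 + 6)/8) = 2.
  m_3 = 8*2 - 6 = 10, d_3 = (188 - 10^2)/8 = 88/8 = 11, a_3 = floor((13 + 10)/11) = 2.
  m_4 = 11*2 - 10 = 12, d_4 = (188 - 12^2)/11 = 44/11 = 4, a_4 = floor((13 + 12)/4) = 6.
  m_5 = 4*6 - 12 = 12, d_5 = (188 - 12^2)/4 = 44/4 = 11, a_5 = floor((13 + 12)/11) = 2.
  m_6 = 11*2 - 12 = 10, d_6 = (188 - 10^2)/11 = 88/11 = 8, a_6 = floor((13 + 10)/8) = 2.
  m_7 = 8*2 - 10 = 6, d_7 = (188 - 6^2)/8 = 152/8 = 19, a_7 = floor((13 + 6)/19) = 1.
  m_8 = 19*1 - 6 = 13, d_8 = (188 - 13^2)/19 = 19/19 = 1, a_8 = floor((13 + 13)/1) = 26.
  m_9 = 1*26 - 13 = 13, d_9 = (188 - 13^2)/1 = 19/1 = 19: (m_9, d_9) = (m_1, d_1) = (13, 19), so from here the quotients repeat a_1, ..., a_8; the period length is 8.
So sqrt(188) = [13; (1, 2, 2, 6, 2, 2, 1, 26)] with period length k = 8.
k is even, so the fundamental solution of x^2 - 188y^2 = 1 is (p_{k-1}, q_{k-1}) = (p_7, q_7); compute convergents through index 7.
Convergents (p_i = a_i*p_{i-1} + p_{i-2}, q_i = a_i*q_{i-1} + q_{i-2} with p_{-2}=0, p_{-1}=1, q_{-2}=1, q_{-1}=0):
  i=0: a_0=13, p_0 = 13*1 + 0 = 13, q_0 = 13*0 + 1 = 1.
  i=1: a_1=1, p_1 = 1*13 + 1 = 14, q_1 = 1*1 + 0 = 1.
  i=2: a_2=2, p_2 = 2*14 + 13 = 41, q_2 = 2*1 + 1 = 3.
  i=3: a_3=2, p_3 = 2*41 + 14 = 96, q_3 = 2*3 + 1 = 7.
  i=4: a_4=6, p_4 = 6*96 + 41 = 617, q_4 = 6*7 + 3 = 45.
  i=5: a_5=2, p_5 = 2*617 + 96 = 1330, q_5 = 2*45 + 7 = 97.
  i=6: a_6=2, p_6 = 2*1330 + 617 = 3277, q_6 = 2*97 + 45 = 239.
  i=7: a_7=1, p_7 = 1*3277 + 1330 = 4607, q_7 = 1*239 + 97 = 336.
Check: 4607^2 - 188*336^2 = 21224449 - 21224448 = 1, so (x, y) = (4607, 336) solves the equation, and by the theorem it is the least positive solution.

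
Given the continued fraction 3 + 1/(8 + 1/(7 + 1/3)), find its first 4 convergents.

3/1, 25/8, 178/57, 559/179

Using the convergent recurrence p_i = a_i*p_{i-1} + p_{i-2}, q_i = a_i*q_{i-1} + q_{i-2} with p_{-2}=0, p_{-1}=1, q_{-2}=1, q_{-1}=0:
  i=0: a_0=3, p_0 = 3*1 + 0 = 3, q_0 = 3*0 + 1 = 1.
  i=1: a_1=8, p_1 = 8*3 + 1 = 25, q_1 = 8*1 + 0 = 8.
  i=2: a_2=7, p_2 = 7*25 + 3 = 178, q_2 = 7*8 + 1 = 57.
  i=3: a_3=3, p_3 = 3*178 + 25 = 559, q_3 = 3*57 + 8 = 179.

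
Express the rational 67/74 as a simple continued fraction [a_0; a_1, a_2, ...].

[0; 1, 9, 1, 1, 3]

Run the Euclidean algorithm on 67 and 74; the successive quotients are the partial quotients a_0, a_1, ... (each step inverts the fractional part left over by the previous one):
  67 = 0*74 + 67, so a_0 = 0.
  74 = 1*67 + 7, so a_1 = 1.
  67 = 9*7 + 4, so a_2 = 9.
  7 = 1*4 + 3, so a_3 = 1.
  4 = 1*3 + 1, so a_4 = 1.
  3 = 3*1 + 0, so a_5 = 3.
The remainder reaches 0 after 6 divisions, so the expansion has 6 partial quotients, read off in order.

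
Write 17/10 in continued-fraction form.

Run the Euclidean algorithm on 17 and 10; the successive quotients are the partial quotients a_0, a_1, ... (each step inverts the fractional part left over by the previous one):
  17 = 1*10 + 7, so a_0 = 1.
  10 = 1*7 + 3, so a_1 = 1.
  7 = 2*3 + 1, so a_2 = 2.
  3 = 3*1 + 0, so a_3 = 3.
The remainder reaches 0 after 4 divisions, so the expansion has 4 partial quotients, read off in order.

[1; 1, 2, 3]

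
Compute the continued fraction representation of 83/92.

Run the Euclidean algorithm on 83 and 92; the successive quotients are the partial quotients a_0, a_1, ... (each step inverts the fractional part left over by the previous one):
  83 = 0*92 + 83, so a_0 = 0.
  92 = 1*83 + 9, so a_1 = 1.
  83 = 9*9 + 2, so a_2 = 9.
  9 = 4*2 + 1, so a_3 = 4.
  2 = 2*1 + 0, so a_4 = 2.
The remainder reaches 0 after 5 divisions, so the expansion has 5 partial quotients, read off in order.

[0; 1, 9, 4, 2]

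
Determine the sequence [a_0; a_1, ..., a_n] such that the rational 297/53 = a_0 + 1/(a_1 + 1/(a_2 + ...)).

[5; 1, 1, 1, 1, 10]

Run the Euclidean algorithm on 297 and 53; the successive quotients are the partial quotients a_0, a_1, ... (each step inverts the fractional part left over by the previous one):
  297 = 5*53 + 32, so a_0 = 5.
  53 = 1*32 + 21, so a_1 = 1.
  32 = 1*21 + 11, so a_2 = 1.
  21 = 1*11 + 10, so a_3 = 1.
  11 = 1*10 + 1, so a_4 = 1.
  10 = 10*1 + 0, so a_5 = 10.
The remainder reaches 0 after 6 divisions, so the expansion has 6 partial quotients, read off in order.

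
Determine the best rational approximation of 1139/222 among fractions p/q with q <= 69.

Expand x = 1139/222 as a continued fraction with the Euclidean algorithm:
  1139 = 5*222 + 29, so a_0 = 5.
  222 = 7*29 + 19, so a_1 = 7.
  29 = 1*19 + 10, so a_2 = 1.
  19 = 1*10 + 9, so a_3 = 1.
  10 = 1*9 + 1, so a_4 = 1.
  9 = 9*1 + 0, so a_5 = 9.
so x = [5; 7, 1, 1, 1, 9].
Convergents (p_i = a_i*p_{i-1} + p_{i-2}, q_i = a_i*q_{i-1} + q_{i-2} with p_{-2}=0, p_{-1}=1, q_{-2}=1, q_{-1}=0), until the denominator exceeds 69:
  i=0: a_0=5, p_0 = 5*1 + 0 = 5, q_0 = 5*0 + 1 = 1.
  i=1: a_1=7, p_1 = 7*5 + 1 = 36, q_1 = 7*1 + 0 = 7.
  i=2: a_2=1, p_2 = 1*36 + 5 = 41, q_2 = 1*7 + 1 = 8.
  i=3: a_3=1, p_3 = 1*41 + 36 = 77, q_3 = 1*8 + 7 = 15.
  i=4: a_4=1, p_4 = 1*77 + 41 = 118, q_4 = 1*15 + 8 = 23.
  i=5: a_5=9, p_5 = 9*118 + 77 = 1139, q_5 = 9*23 + 15 = 222.
q_5 = 222 > 69, so the last convergent with denominator <= 69 is p_4/q_4 = 118/23.
The closest fraction with denominator <= 69 is either p_4/q_4 or the intermediate fraction (k*p_4 + p_3)/(k*q_4 + q_3) with the largest k >= 1 whose denominator stays <= 69; these approach x as k grows, and every other convergent or intermediate fraction in range is farther away.
Largest k: floor((69 - q_3)/q_4) = floor((69 - 15)/23) = 2.
That gives (2*118 + 77)/(2*23 + 15) = 313/61.
Compare the errors: |x - 118/23| = |1139*23 - 118*222|/(222*23) = 1/5106, and |x - 313/61| = |1139*61 - 313*222|/(222*61) = 7/13542.
Cross-multiplying, 1*13542 = 13542 < 35742 = 7*5106, so 1/5106 is smaller: the convergent 118/23 is closer to x than 313/61.

118/23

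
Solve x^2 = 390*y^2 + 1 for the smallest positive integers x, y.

First expand sqrt(390) as a continued fraction. With x_i = (sqrt(390) + m_i)/d_i and (m_0, d_0) = (0, 1): a_0 = floor(sqrt(390)) = 19, since 19^2 = 361 <= 390 < 400 = 20^2.
Iterate m_{i+1} = d_i*a_i - m_i, d_{i+1} = (390 - m_{i+1}^2)/d_i, a_{i+1} = floor((a_0 + m_{i+1})/d_{i+1}):
  m_1 = 1*19 - 0 = 19, d_1 = (390 - 19^2)/1 = 29/1 = 29, a_1 = floor((19 + 19)/29) = 1.
  m_2 = 29*1 - 19 = 10, d_2 = (390 - 10^2)/29 = 290/29 = 10, a_2 = floor((19 + 10)/10) = 2.
  m_3 = 10*2 - 10 = 10, d_3 = (390 - 10^2)/10 = 290/10 = 29, a_3 = floor((19 + 10)/29) = 1.
  m_4 = 29*1 - 10 = 19, d_4 = (390 - 19^2)/29 = 29/29 = 1, a_4 = floor((19 + 19)/1) = 38.
  m_5 = 1*38 - 19 = 19, d_5 = (390 - 19^2)/1 = 29/1 = 29: (m_5, d_5) = (m_1, d_1) = (19, 29), so from here the quotients repeat a_1, ..., a_4; the period length is 4.
So sqrt(390) = [19; (1, 2, 1, 38)] with period length k = 4.
k is even, so the fundamental solution of x^2 - 390y^2 = 1 is (p_{k-1}, q_{k-1}) = (p_3, q_3); compute convergents through index 3.
Convergents (p_i = a_i*p_{i-1} + p_{i-2}, q_i = a_i*q_{i-1} + q_{i-2} with p_{-2}=0, p_{-1}=1, q_{-2}=1, q_{-1}=0):
  i=0: a_0=19, p_0 = 19*1 + 0 = 19, q_0 = 19*0 + 1 = 1.
  i=1: a_1=1, p_1 = 1*19 + 1 = 20, q_1 = 1*1 + 0 = 1.
  i=2: a_2=2, p_2 = 2*20 + 19 = 59, q_2 = 2*1 + 1 = 3.
  i=3: a_3=1, p_3 = 1*59 + 20 = 79, q_3 = 1*3 + 1 = 4.
Check: 79^2 - 390*4^2 = 6241 - 6240 = 1, so (x, y) = (79, 4) solves the equation, and by the theorem it is the least positive solution.

(x, y) = (79, 4)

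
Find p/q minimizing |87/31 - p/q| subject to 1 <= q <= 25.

59/21

Expand x = 87/31 as a continued fraction with the Euclidean algorithm:
  87 = 2*31 + 25, so a_0 = 2.
  31 = 1*25 + 6, so a_1 = 1.
  25 = 4*6 + 1, so a_2 = 4.
  6 = 6*1 + 0, so a_3 = 6.
so x = [2; 1, 4, 6].
Convergents (p_i = a_i*p_{i-1} + p_{i-2}, q_i = a_i*q_{i-1} + q_{i-2} with p_{-2}=0, p_{-1}=1, q_{-2}=1, q_{-1}=0), until the denominator exceeds 25:
  i=0: a_0=2, p_0 = 2*1 + 0 = 2, q_0 = 2*0 + 1 = 1.
  i=1: a_1=1, p_1 = 1*2 + 1 = 3, q_1 = 1*1 + 0 = 1.
  i=2: a_2=4, p_2 = 4*3 + 2 = 14, q_2 = 4*1 + 1 = 5.
  i=3: a_3=6, p_3 = 6*14 + 3 = 87, q_3 = 6*5 + 1 = 31.
q_3 = 31 > 25, so the last convergent with denominator <= 25 is p_2/q_2 = 14/5.
The closest fraction with denominator <= 25 is either p_2/q_2 or the intermediate fraction (k*p_2 + p_1)/(k*q_2 + q_1) with the largest k >= 1 whose denominator stays <= 25; these approach x as k grows, and every other convergent or intermediate fraction in range is farther away.
Largest k: floor((25 - q_1)/q_2) = floor((25 - 1)/5) = 4.
That gives (4*14 + 3)/(4*5 + 1) = 59/21.
Compare the errors: |x - 14/5| = |87*5 - 14*31|/(31*5) = 1/155, and |x - 59/21| = |87*21 - 59*31|/(31*21) = 2/651.
Cross-multiplying, 2*155 = 310 < 651 = 1*651, so 2/651 is smaller: the intermediate fraction 59/21 is closer to x than 14/5.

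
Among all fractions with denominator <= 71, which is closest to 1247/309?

Expand x = 1247/309 as a continued fraction with the Euclidean algorithm:
  1247 = 4*309 + 11, so a_0 = 4.
  309 = 28*11 + 1, so a_1 = 28.
  11 = 11*1 + 0, so a_2 = 11.
so x = [4; 28, 11].
Convergents (p_i = a_i*p_{i-1} + p_{i-2}, q_i = a_i*q_{i-1} + q_{i-2} with p_{-2}=0, p_{-1}=1, q_{-2}=1, q_{-1}=0), until the denominator exceeds 71:
  i=0: a_0=4, p_0 = 4*1 + 0 = 4, q_0 = 4*0 + 1 = 1.
  i=1: a_1=28, p_1 = 28*4 + 1 = 113, q_1 = 28*1 + 0 = 28.
  i=2: a_2=11, p_2 = 11*113 + 4 = 1247, q_2 = 11*28 + 1 = 309.
q_2 = 309 > 71, so the last convergent with denominator <= 71 is p_1/q_1 = 113/28.
The closest fraction with denominator <= 71 is either p_1/q_1 or the intermediate fraction (k*p_1 + p_0)/(k*q_1 + q_0) with the largest k >= 1 whose denominator stays <= 71; these approach x as k grows, and every other convergent or intermediate fraction in range is farther away.
Largest k: floor((71 - q_0)/q_1) = floor((71 - 1)/28) = 2.
That gives (2*113 + 4)/(2*28 + 1) = 230/57.
Compare the errors: |x - 113/28| = |1247*28 - 113*309|/(309*28) = 1/8652, and |x - 230/57| = |1247*57 - 230*309|/(309*57) = 9/17613.
Cross-multiplying, 1*17613 = 17613 < 77868 = 9*8652, so 1/8652 is smaller: the convergent 113/28 is closer to x than 230/57.

113/28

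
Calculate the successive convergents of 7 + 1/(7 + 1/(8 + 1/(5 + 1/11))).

7/1, 50/7, 407/57, 2085/292, 23342/3269

Using the convergent recurrence p_i = a_i*p_{i-1} + p_{i-2}, q_i = a_i*q_{i-1} + q_{i-2} with p_{-2}=0, p_{-1}=1, q_{-2}=1, q_{-1}=0:
  i=0: a_0=7, p_0 = 7*1 + 0 = 7, q_0 = 7*0 + 1 = 1.
  i=1: a_1=7, p_1 = 7*7 + 1 = 50, q_1 = 7*1 + 0 = 7.
  i=2: a_2=8, p_2 = 8*50 + 7 = 407, q_2 = 8*7 + 1 = 57.
  i=3: a_3=5, p_3 = 5*407 + 50 = 2085, q_3 = 5*57 + 7 = 292.
  i=4: a_4=11, p_4 = 11*2085 + 407 = 23342, q_4 = 11*292 + 57 = 3269.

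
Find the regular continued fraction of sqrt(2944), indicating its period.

[54; (3, 1, 6, 2, 15, 27, 15, 2, 6, 1, 3, 108)]

Write x_i = (sqrt(2944) + m_i)/d_i with (m_0, d_0) = (0, 1). a_0 = floor(sqrt(2944)) = 54, since 54^2 = 2916 <= 2944 < 3025 = 55^2.
Iterate m_{i+1} = d_i*a_i - m_i, d_{i+1} = (2944 - m_{i+1}^2)/d_i, a_{i+1} = floor((a_0 + m_{i+1})/d_{i+1}):
  m_1 = 1*54 - 0 = 54, d_1 = (2944 - 54^2)/1 = 28/1 = 28, a_1 = floor((54 + 54)/28) = 3.
  m_2 = 28*3 - 54 = 30, d_2 = (2944 - 30^2)/28 = 2044/28 = 73, a_2 = floor((54 + 30)/73) = 1.
  m_3 = 73*1 - 30 = 43, d_3 = (2944 - 43^2)/73 = 1095/73 = 15, a_3 = floor((54 + 43)/15) = 6.
  m_4 = 15*6 - 43 = 47, d_4 = (2944 - 47^2)/15 = 735/15 = 49, a_4 = floor((54 + 47)/49) = 2.
  m_5 = 49*2 - 47 = 51, d_5 = (2944 - 51^2)/49 = 343/49 = 7, a_5 = floor((54 + 51)/7) = 15.
  m_6 = 7*15 - 51 = 54, d_6 = (2944 - 54^2)/7 = 28/7 = 4, a_6 = floor((54 + 54)/4) = 27.
  m_7 = 4*27 - 54 = 54, d_7 = (2944 - 54^2)/4 = 28/4 = 7, a_7 = floor((54 + 54)/7) = 15.
  m_8 = 7*15 - 54 = 51, d_8 = (2944 - 51^2)/7 = 343/7 = 49, a_8 = floor((54 + 51)/49) = 2.
  m_9 = 49*2 - 51 = 47, d_9 = (2944 - 47^2)/49 = 735/49 = 15, a_9 = floor((54 + 47)/15) = 6.
  m_10 = 15*6 - 47 = 43, d_10 = (2944 - 43^2)/15 = 1095/15 = 73, a_10 = floor((54 + 43)/73) = 1.
  m_11 = 73*1 - 43 = 30, d_11 = (2944 - 30^2)/73 = 2044/73 = 28, a_11 = floor((54 + 30)/28) = 3.
  m_12 = 28*3 - 30 = 54, d_12 = (2944 - 54^2)/28 = 28/28 = 1, a_12 = floor((54 + 54)/1) = 108.
  m_13 = 1*108 - 54 = 54, d_13 = (2944 - 54^2)/1 = 28/1 = 28: (m_13, d_13) = (m_1, d_1) = (54, 28), so from here the quotients repeat a_1, ..., a_12; the period length is 12.
Hence the expansion of sqrt(2944) is a_0 = 54 followed by the repeating block 3, 1, 6, 2, 15, 27, 15, 2, 6, 1, 3, 108 (period 12).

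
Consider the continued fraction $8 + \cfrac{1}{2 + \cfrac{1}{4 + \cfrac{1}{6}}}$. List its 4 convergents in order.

Using the convergent recurrence p_i = a_i*p_{i-1} + p_{i-2}, q_i = a_i*q_{i-1} + q_{i-2} with p_{-2}=0, p_{-1}=1, q_{-2}=1, q_{-1}=0:
  i=0: a_0=8, p_0 = 8*1 + 0 = 8, q_0 = 8*0 + 1 = 1.
  i=1: a_1=2, p_1 = 2*8 + 1 = 17, q_1 = 2*1 + 0 = 2.
  i=2: a_2=4, p_2 = 4*17 + 8 = 76, q_2 = 4*2 + 1 = 9.
  i=3: a_3=6, p_3 = 6*76 + 17 = 473, q_3 = 6*9 + 2 = 56.

8/1, 17/2, 76/9, 473/56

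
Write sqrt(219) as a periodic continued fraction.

Write x_i = (sqrt(219) + m_i)/d_i with (m_0, d_0) = (0, 1). a_0 = floor(sqrt(219)) = 14, since 14^2 = 196 <= 219 < 225 = 15^2.
Iterate m_{i+1} = d_i*a_i - m_i, d_{i+1} = (219 - m_{i+1}^2)/d_i, a_{i+1} = floor((a_0 + m_{i+1})/d_{i+1}):
  m_1 = 1*14 - 0 = 14, d_1 = (219 - 14^2)/1 = 23/1 = 23, a_1 = floor((14 + 14)/23) = 1.
  m_2 = 23*1 - 14 = 9, d_2 = (219 - 9^2)/23 = 138/23 = 6, a_2 = floor((14 + 9)/6) = 3.
  m_3 = 6*3 - 9 = 9, d_3 = (219 - 9^2)/6 = 138/6 = 23, a_3 = floor((14 + 9)/23) = 1.
  m_4 = 23*1 - 9 = 14, d_4 = (219 - 14^2)/23 = 23/23 = 1, a_4 = floor((14 + 14)/1) = 28.
  m_5 = 1*28 - 14 = 14, d_5 = (219 - 14^2)/1 = 23/1 = 23: (m_5, d_5) = (m_1, d_1) = (14, 23), so from here the quotients repeat a_1, ..., a_4; the period length is 4.
Hence the expansion of sqrt(219) is a_0 = 14 followed by the repeating block 1, 3, 1, 28 (period 4).

[14; (1, 3, 1, 28)]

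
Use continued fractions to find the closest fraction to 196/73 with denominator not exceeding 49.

51/19

Expand x = 196/73 as a continued fraction with the Euclidean algorithm:
  196 = 2*73 + 50, so a_0 = 2.
  73 = 1*50 + 23, so a_1 = 1.
  50 = 2*23 + 4, so a_2 = 2.
  23 = 5*4 + 3, so a_3 = 5.
  4 = 1*3 + 1, so a_4 = 1.
  3 = 3*1 + 0, so a_5 = 3.
so x = [2; 1, 2, 5, 1, 3].
Convergents (p_i = a_i*p_{i-1} + p_{i-2}, q_i = a_i*q_{i-1} + q_{i-2} with p_{-2}=0, p_{-1}=1, q_{-2}=1, q_{-1}=0), until the denominator exceeds 49:
  i=0: a_0=2, p_0 = 2*1 + 0 = 2, q_0 = 2*0 + 1 = 1.
  i=1: a_1=1, p_1 = 1*2 + 1 = 3, q_1 = 1*1 + 0 = 1.
  i=2: a_2=2, p_2 = 2*3 + 2 = 8, q_2 = 2*1 + 1 = 3.
  i=3: a_3=5, p_3 = 5*8 + 3 = 43, q_3 = 5*3 + 1 = 16.
  i=4: a_4=1, p_4 = 1*43 + 8 = 51, q_4 = 1*16 + 3 = 19.
  i=5: a_5=3, p_5 = 3*51 + 43 = 196, q_5 = 3*19 + 16 = 73.
q_5 = 73 > 49, so the last convergent with denominator <= 49 is p_4/q_4 = 51/19.
The closest fraction with denominator <= 49 is either p_4/q_4 or the intermediate fraction (k*p_4 + p_3)/(k*q_4 + q_3) with the largest k >= 1 whose denominator stays <= 49; these approach x as k grows, and every other convergent or intermediate fraction in range is farther away.
Largest k: floor((49 - q_3)/q_4) = floor((49 - 16)/19) = 1.
That gives (1*51 + 43)/(1*19 + 16) = 94/35.
Compare the errors: |x - 51/19| = |196*19 - 51*73|/(73*19) = 1/1387, and |x - 94/35| = |196*35 - 94*73|/(73*35) = 2/2555.
Cross-multiplying, 1*2555 = 2555 < 2774 = 2*1387, so 1/1387 is smaller: the convergent 51/19 is closer to x than 94/35.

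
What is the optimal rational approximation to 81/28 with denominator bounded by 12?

Expand x = 81/28 as a continued fraction with the Euclidean algorithm:
  81 = 2*28 + 25, so a_0 = 2.
  28 = 1*25 + 3, so a_1 = 1.
  25 = 8*3 + 1, so a_2 = 8.
  3 = 3*1 + 0, so a_3 = 3.
so x = [2; 1, 8, 3].
Convergents (p_i = a_i*p_{i-1} + p_{i-2}, q_i = a_i*q_{i-1} + q_{i-2} with p_{-2}=0, p_{-1}=1, q_{-2}=1, q_{-1}=0), until the denominator exceeds 12:
  i=0: a_0=2, p_0 = 2*1 + 0 = 2, q_0 = 2*0 + 1 = 1.
  i=1: a_1=1, p_1 = 1*2 + 1 = 3, q_1 = 1*1 + 0 = 1.
  i=2: a_2=8, p_2 = 8*3 + 2 = 26, q_2 = 8*1 + 1 = 9.
  i=3: a_3=3, p_3 = 3*26 + 3 = 81, q_3 = 3*9 + 1 = 28.
q_3 = 28 > 12, so the last convergent with denominator <= 12 is p_2/q_2 = 26/9.
The closest fraction with denominator <= 12 is either p_2/q_2 or the intermediate fraction (k*p_2 + p_1)/(k*q_2 + q_1) with the largest k >= 1 whose denominator stays <= 12; these approach x as k grows, and every other convergent or intermediate fraction in range is farther away.
Largest k: floor((12 - q_1)/q_2) = floor((12 - 1)/9) = 1.
That gives (1*26 + 3)/(1*9 + 1) = 29/10.
Compare the errors: |x - 26/9| = |81*9 - 26*28|/(28*9) = 1/252, and |x - 29/10| = |81*10 - 29*28|/(28*10) = 2/280.
Cross-multiplying, 1*280 = 280 < 504 = 2*252, so 1/252 is smaller: the convergent 26/9 is closer to x than 29/10.

26/9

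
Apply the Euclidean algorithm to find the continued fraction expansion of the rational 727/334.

[2; 5, 1, 1, 1, 19]

Run the Euclidean algorithm on 727 and 334; the successive quotients are the partial quotients a_0, a_1, ... (each step inverts the fractional part left over by the previous one):
  727 = 2*334 + 59, so a_0 = 2.
  334 = 5*59 + 39, so a_1 = 5.
  59 = 1*39 + 20, so a_2 = 1.
  39 = 1*20 + 19, so a_3 = 1.
  20 = 1*19 + 1, so a_4 = 1.
  19 = 19*1 + 0, so a_5 = 19.
The remainder reaches 0 after 6 divisions, so the expansion has 6 partial quotients, read off in order.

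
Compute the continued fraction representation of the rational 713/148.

[4; 1, 4, 2, 13]

Run the Euclidean algorithm on 713 and 148; the successive quotients are the partial quotients a_0, a_1, ... (each step inverts the fractional part left over by the previous one):
  713 = 4*148 + 121, so a_0 = 4.
  148 = 1*121 + 27, so a_1 = 1.
  121 = 4*27 + 13, so a_2 = 4.
  27 = 2*13 + 1, so a_3 = 2.
  13 = 13*1 + 0, so a_4 = 13.
The remainder reaches 0 after 5 divisions, so the expansion has 5 partial quotients, read off in order.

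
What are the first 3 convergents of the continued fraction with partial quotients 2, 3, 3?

Using the convergent recurrence p_i = a_i*p_{i-1} + p_{i-2}, q_i = a_i*q_{i-1} + q_{i-2} with p_{-2}=0, p_{-1}=1, q_{-2}=1, q_{-1}=0:
  i=0: a_0=2, p_0 = 2*1 + 0 = 2, q_0 = 2*0 + 1 = 1.
  i=1: a_1=3, p_1 = 3*2 + 1 = 7, q_1 = 3*1 + 0 = 3.
  i=2: a_2=3, p_2 = 3*7 + 2 = 23, q_2 = 3*3 + 1 = 10.

2/1, 7/3, 23/10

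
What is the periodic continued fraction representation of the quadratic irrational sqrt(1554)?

[39; (2, 2, 1, 1, 1, 10, 1, 1, 1, 2, 2, 78)]

Write x_i = (sqrt(1554) + m_i)/d_i with (m_0, d_0) = (0, 1). a_0 = floor(sqrt(1554)) = 39, since 39^2 = 1521 <= 1554 < 1600 = 40^2.
Iterate m_{i+1} = d_i*a_i - m_i, d_{i+1} = (1554 - m_{i+1}^2)/d_i, a_{i+1} = floor((a_0 + m_{i+1})/d_{i+1}):
  m_1 = 1*39 - 0 = 39, d_1 = (1554 - 39^2)/1 = 33/1 = 33, a_1 = floor((39 + 39)/33) = 2.
  m_2 = 33*2 - 39 = 27, d_2 = (1554 - 27^2)/33 = 825/33 = 25, a_2 = floor((39 + 27)/25) = 2.
  m_3 = 25*2 - 27 = 23, d_3 = (1554 - 23^2)/25 = 1025/25 = 41, a_3 = floor((39 + 23)/41) = 1.
  m_4 = 41*1 - 23 = 18, d_4 = (1554 - 18^2)/41 = 1230/41 = 30, a_4 = floor((39 + 18)/30) = 1.
  m_5 = 30*1 - 18 = 12, d_5 = (1554 - 12^2)/30 = 1410/30 = 47, a_5 = floor((39 + 12)/47) = 1.
  m_6 = 47*1 - 12 = 35, d_6 = (1554 - 35^2)/47 = 329/47 = 7, a_6 = floor((39 + 35)/7) = 10.
  m_7 = 7*10 - 35 = 35, d_7 = (1554 - 35^2)/7 = 329/7 = 47, a_7 = floor((39 + 35)/47) = 1.
  m_8 = 47*1 - 35 = 12, d_8 = (1554 - 12^2)/47 = 1410/47 = 30, a_8 = floor((39 + 12)/30) = 1.
  m_9 = 30*1 - 12 = 18, d_9 = (1554 - 18^2)/30 = 1230/30 = 41, a_9 = floor((39 + 18)/41) = 1.
  m_10 = 41*1 - 18 = 23, d_10 = (1554 - 23^2)/41 = 1025/41 = 25, a_10 = floor((39 + 23)/25) = 2.
  m_11 = 25*2 - 23 = 27, d_11 = (1554 - 27^2)/25 = 825/25 = 33, a_11 = floor((39 + 27)/33) = 2.
  m_12 = 33*2 - 27 = 39, d_12 = (1554 - 39^2)/33 = 33/33 = 1, a_12 = floor((39 + 39)/1) = 78.
  m_13 = 1*78 - 39 = 39, d_13 = (1554 - 39^2)/1 = 33/1 = 33: (m_13, d_13) = (m_1, d_1) = (39, 33), so from here the quotients repeat a_1, ..., a_12; the period length is 12.
Hence the expansion of sqrt(1554) is a_0 = 39 followed by the repeating block 2, 2, 1, 1, 1, 10, 1, 1, 1, 2, 2, 78 (period 12).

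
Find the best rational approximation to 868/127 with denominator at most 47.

Expand x = 868/127 as a continued fraction with the Euclidean algorithm:
  868 = 6*127 + 106, so a_0 = 6.
  127 = 1*106 + 21, so a_1 = 1.
  106 = 5*21 + 1, so a_2 = 5.
  21 = 21*1 + 0, so a_3 = 21.
so x = [6; 1, 5, 21].
Convergents (p_i = a_i*p_{i-1} + p_{i-2}, q_i = a_i*q_{i-1} + q_{i-2} with p_{-2}=0, p_{-1}=1, q_{-2}=1, q_{-1}=0), until the denominator exceeds 47:
  i=0: a_0=6, p_0 = 6*1 + 0 = 6, q_0 = 6*0 + 1 = 1.
  i=1: a_1=1, p_1 = 1*6 + 1 = 7, q_1 = 1*1 + 0 = 1.
  i=2: a_2=5, p_2 = 5*7 + 6 = 41, q_2 = 5*1 + 1 = 6.
  i=3: a_3=21, p_3 = 21*41 + 7 = 868, q_3 = 21*6 + 1 = 127.
q_3 = 127 > 47, so the last convergent with denominator <= 47 is p_2/q_2 = 41/6.
The closest fraction with denominator <= 47 is either p_2/q_2 or the intermediate fraction (k*p_2 + p_1)/(k*q_2 + q_1) with the largest k >= 1 whose denominator stays <= 47; these approach x as k grows, and every other convergent or intermediate fraction in range is farther away.
Largest k: floor((47 - q_1)/q_2) = floor((47 - 1)/6) = 7.
That gives (7*41 + 7)/(7*6 + 1) = 294/43.
Compare the errors: |x - 41/6| = |868*6 - 41*127|/(127*6) = 1/762, and |x - 294/43| = |868*43 - 294*127|/(127*43) = 14/5461.
Cross-multiplying, 1*5461 = 5461 < 10668 = 14*762, so 1/762 is smaller: the convergent 41/6 is closer to x than 294/43.

41/6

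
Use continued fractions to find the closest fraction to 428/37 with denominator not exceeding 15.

81/7

Expand x = 428/37 as a continued fraction with the Euclidean algorithm:
  428 = 11*37 + 21, so a_0 = 11.
  37 = 1*21 + 16, so a_1 = 1.
  21 = 1*16 + 5, so a_2 = 1.
  16 = 3*5 + 1, so a_3 = 3.
  5 = 5*1 + 0, so a_4 = 5.
so x = [11; 1, 1, 3, 5].
Convergents (p_i = a_i*p_{i-1} + p_{i-2}, q_i = a_i*q_{i-1} + q_{i-2} with p_{-2}=0, p_{-1}=1, q_{-2}=1, q_{-1}=0), until the denominator exceeds 15:
  i=0: a_0=11, p_0 = 11*1 + 0 = 11, q_0 = 11*0 + 1 = 1.
  i=1: a_1=1, p_1 = 1*11 + 1 = 12, q_1 = 1*1 + 0 = 1.
  i=2: a_2=1, p_2 = 1*12 + 11 = 23, q_2 = 1*1 + 1 = 2.
  i=3: a_3=3, p_3 = 3*23 + 12 = 81, q_3 = 3*2 + 1 = 7.
  i=4: a_4=5, p_4 = 5*81 + 23 = 428, q_4 = 5*7 + 2 = 37.
q_4 = 37 > 15, so the last convergent with denominator <= 15 is p_3/q_3 = 81/7.
The closest fraction with denominator <= 15 is either p_3/q_3 or the intermediate fraction (k*p_3 + p_2)/(k*q_3 + q_2) with the largest k >= 1 whose denominator stays <= 15; these approach x as k grows, and every other convergent or intermediate fraction in range is farther away.
Largest k: floor((15 - q_2)/q_3) = floor((15 - 2)/7) = 1.
That gives (1*81 + 23)/(1*7 + 2) = 104/9.
Compare the errors: |x - 81/7| = |428*7 - 81*37|/(37*7) = 1/259, and |x - 104/9| = |428*9 - 104*37|/(37*9) = 4/333.
Cross-multiplying, 1*333 = 333 < 1036 = 4*259, so 1/259 is smaller: the convergent 81/7 is closer to x than 104/9.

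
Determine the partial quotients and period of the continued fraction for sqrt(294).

[17; (6, 1, 4, 1, 6, 34)]

Write x_i = (sqrt(294) + m_i)/d_i with (m_0, d_0) = (0, 1). a_0 = floor(sqrt(294)) = 17, since 17^2 = 289 <= 294 < 324 = 18^2.
Iterate m_{i+1} = d_i*a_i - m_i, d_{i+1} = (294 - m_{i+1}^2)/d_i, a_{i+1} = floor((a_0 + m_{i+1})/d_{i+1}):
  m_1 = 1*17 - 0 = 17, d_1 = (294 - 17^2)/1 = 5/1 = 5, a_1 = floor((17 + 17)/5) = 6.
  m_2 = 5*6 - 17 = 13, d_2 = (294 - 13^2)/5 = 125/5 = 25, a_2 = floor((17 + 13)/25) = 1.
  m_3 = 25*1 - 13 = 12, d_3 = (294 - 12^2)/25 = 150/25 = 6, a_3 = floor((17 + 12)/6) = 4.
  m_4 = 6*4 - 12 = 12, d_4 = (294 - 12^2)/6 = 150/6 = 25, a_4 = floor((17 + 12)/25) = 1.
  m_5 = 25*1 - 12 = 13, d_5 = (294 - 13^2)/25 = 125/25 = 5, a_5 = floor((17 + 13)/5) = 6.
  m_6 = 5*6 - 13 = 17, d_6 = (294 - 17^2)/5 = 5/5 = 1, a_6 = floor((17 + 17)/1) = 34.
  m_7 = 1*34 - 17 = 17, d_7 = (294 - 17^2)/1 = 5/1 = 5: (m_7, d_7) = (m_1, d_1) = (17, 5), so from here the quotients repeat a_1, ..., a_6; the period length is 6.
Hence the expansion of sqrt(294) is a_0 = 17 followed by the repeating block 6, 1, 4, 1, 6, 34 (period 6).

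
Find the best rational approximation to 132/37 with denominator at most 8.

Expand x = 132/37 as a continued fraction with the Euclidean algorithm:
  132 = 3*37 + 21, so a_0 = 3.
  37 = 1*21 + 16, so a_1 = 1.
  21 = 1*16 + 5, so a_2 = 1.
  16 = 3*5 + 1, so a_3 = 3.
  5 = 5*1 + 0, so a_4 = 5.
so x = [3; 1, 1, 3, 5].
Convergents (p_i = a_i*p_{i-1} + p_{i-2}, q_i = a_i*q_{i-1} + q_{i-2} with p_{-2}=0, p_{-1}=1, q_{-2}=1, q_{-1}=0), until the denominator exceeds 8:
  i=0: a_0=3, p_0 = 3*1 + 0 = 3, q_0 = 3*0 + 1 = 1.
  i=1: a_1=1, p_1 = 1*3 + 1 = 4, q_1 = 1*1 + 0 = 1.
  i=2: a_2=1, p_2 = 1*4 + 3 = 7, q_2 = 1*1 + 1 = 2.
  i=3: a_3=3, p_3 = 3*7 + 4 = 25, q_3 = 3*2 + 1 = 7.
  i=4: a_4=5, p_4 = 5*25 + 7 = 132, q_4 = 5*7 + 2 = 37.
q_4 = 37 > 8, so the last convergent with denominator <= 8 is p_3/q_3 = 25/7.
The closest fraction with denominator <= 8 is either p_3/q_3 or the intermediate fraction (k*p_3 + p_2)/(k*q_3 + q_2) with the largest k >= 1 whose denominator stays <= 8; these approach x as k grows, and every other convergent or intermediate fraction in range is farther away.
Largest k: floor((8 - q_2)/q_3) = floor((8 - 2)/7) = 0.
Since k = 0, no intermediate fraction beyond p_3/q_3 has denominator <= 8, so the convergent 25/7 is the closest (its error is |132*7 - 25*37|/(37*7) = 1/259).

25/7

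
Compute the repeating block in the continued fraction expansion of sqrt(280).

[16; (1, 2, 1, 2, 1, 32)]

Write x_i = (sqrt(280) + m_i)/d_i with (m_0, d_0) = (0, 1). a_0 = floor(sqrt(280)) = 16, since 16^2 = 256 <= 280 < 289 = 17^2.
Iterate m_{i+1} = d_i*a_i - m_i, d_{i+1} = (280 - m_{i+1}^2)/d_i, a_{i+1} = floor((a_0 + m_{i+1})/d_{i+1}):
  m_1 = 1*16 - 0 = 16, d_1 = (280 - 16^2)/1 = 24/1 = 24, a_1 = floor((16 + 16)/24) = 1.
  m_2 = 24*1 - 16 = 8, d_2 = (280 - 8^2)/24 = 216/24 = 9, a_2 = floor((16 + 8)/9) = 2.
  m_3 = 9*2 - 8 = 10, d_3 = (280 - 10^2)/9 = 180/9 = 20, a_3 = floor((16 + 10)/20) = 1.
  m_4 = 20*1 - 10 = 10, d_4 = (280 - 10^2)/20 = 180/20 = 9, a_4 = floor((16 + 10)/9) = 2.
  m_5 = 9*2 - 10 = 8, d_5 = (280 - 8^2)/9 = 216/9 = 24, a_5 = floor((16 + 8)/24) = 1.
  m_6 = 24*1 - 8 = 16, d_6 = (280 - 16^2)/24 = 24/24 = 1, a_6 = floor((16 + 16)/1) = 32.
  m_7 = 1*32 - 16 = 16, d_7 = (280 - 16^2)/1 = 24/1 = 24: (m_7, d_7) = (m_1, d_1) = (16, 24), so from here the quotients repeat a_1, ..., a_6; the period length is 6.
Hence the expansion of sqrt(280) is a_0 = 16 followed by the repeating block 1, 2, 1, 2, 1, 32 (period 6).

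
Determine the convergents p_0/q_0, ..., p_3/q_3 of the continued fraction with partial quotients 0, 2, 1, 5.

Using the convergent recurrence p_i = a_i*p_{i-1} + p_{i-2}, q_i = a_i*q_{i-1} + q_{i-2} with p_{-2}=0, p_{-1}=1, q_{-2}=1, q_{-1}=0:
  i=0: a_0=0, p_0 = 0*1 + 0 = 0, q_0 = 0*0 + 1 = 1.
  i=1: a_1=2, p_1 = 2*0 + 1 = 1, q_1 = 2*1 + 0 = 2.
  i=2: a_2=1, p_2 = 1*1 + 0 = 1, q_2 = 1*2 + 1 = 3.
  i=3: a_3=5, p_3 = 5*1 + 1 = 6, q_3 = 5*3 + 2 = 17.

0/1, 1/2, 1/3, 6/17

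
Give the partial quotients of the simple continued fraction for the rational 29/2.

[14; 2]

Run the Euclidean algorithm on 29 and 2; the successive quotients are the partial quotients a_0, a_1, ... (each step inverts the fractional part left over by the previous one):
  29 = 14*2 + 1, so a_0 = 14.
  2 = 2*1 + 0, so a_1 = 2.
The remainder reaches 0 after 2 divisions, so the expansion has 2 partial quotients, read off in order.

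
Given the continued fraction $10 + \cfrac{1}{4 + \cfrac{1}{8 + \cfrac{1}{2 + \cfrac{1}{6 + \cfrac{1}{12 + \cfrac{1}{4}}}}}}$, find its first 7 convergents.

Using the convergent recurrence p_i = a_i*p_{i-1} + p_{i-2}, q_i = a_i*q_{i-1} + q_{i-2} with p_{-2}=0, p_{-1}=1, q_{-2}=1, q_{-1}=0:
  i=0: a_0=10, p_0 = 10*1 + 0 = 10, q_0 = 10*0 + 1 = 1.
  i=1: a_1=4, p_1 = 4*10 + 1 = 41, q_1 = 4*1 + 0 = 4.
  i=2: a_2=8, p_2 = 8*41 + 10 = 338, q_2 = 8*4 + 1 = 33.
  i=3: a_3=2, p_3 = 2*338 + 41 = 717, q_3 = 2*33 + 4 = 70.
  i=4: a_4=6, p_4 = 6*717 + 338 = 4640, q_4 = 6*70 + 33 = 453.
  i=5: a_5=12, p_5 = 12*4640 + 717 = 56397, q_5 = 12*453 + 70 = 5506.
  i=6: a_6=4, p_6 = 4*56397 + 4640 = 230228, q_6 = 4*5506 + 453 = 22477.

10/1, 41/4, 338/33, 717/70, 4640/453, 56397/5506, 230228/22477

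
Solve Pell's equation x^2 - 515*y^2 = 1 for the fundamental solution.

First expand sqrt(515) as a continued fraction. With x_i = (sqrt(515) + m_i)/d_i and (m_0, d_0) = (0, 1): a_0 = floor(sqrt(515)) = 22, since 22^2 = 484 <= 515 < 529 = 23^2.
Iterate m_{i+1} = d_i*a_i - m_i, d_{i+1} = (515 - m_{i+1}^2)/d_i, a_{i+1} = floor((a_0 + m_{i+1})/d_{i+1}):
  m_1 = 1*22 - 0 = 22, d_1 = (515 - 22^2)/1 = 31/1 = 31, a_1 = floor((22 + 22)/31) = 1.
  m_2 = 31*1 - 22 = 9, d_2 = (515 - 9^2)/31 = 434/31 = 14, a_2 = floor((22 + 9)/14) = 2.
  m_3 = 14*2 - 9 = 19, d_3 = (515 - 19^2)/14 = 154/14 = 11, a_3 = floor((22 + 19)/11) = 3.
  m_4 = 11*3 - 19 = 14, d_4 = (515 - 14^2)/11 = 319/11 = 29, a_4 = floor((22 + 14)/29) = 1.
  m_5 = 29*1 - 14 = 15, d_5 = (515 - 15^2)/29 = 290/29 = 10, a_5 = floor((22 + 15)/10) = 3.
  m_6 = 10*3 - 15 = 15, d_6 = (515 - 15^2)/10 = 290/10 = 29, a_6 = floor((22 + 15)/29) = 1.
  m_7 = 29*1 - 15 = 14, d_7 = (515 - 14^2)/29 = 319/29 = 11, a_7 = floor((22 + 14)/11) = 3.
  m_8 = 11*3 - 14 = 19, d_8 = (515 - 19^2)/11 = 154/11 = 14, a_8 = floor((22 + 19)/14) = 2.
  m_9 = 14*2 - 19 = 9, d_9 = (515 - 9^2)/14 = 434/14 = 31, a_9 = floor((22 + 9)/31) = 1.
  m_10 = 31*1 - 9 = 22, d_10 = (515 - 22^2)/31 = 31/31 = 1, a_10 = floor((22 + 22)/1) = 44.
  m_11 = 1*44 - 22 = 22, d_11 = (515 - 22^2)/1 = 31/1 = 31: (m_11, d_11) = (m_1, d_1) = (22, 31), so from here the quotients repeat a_1, ..., a_10; the period length is 10.
So sqrt(515) = [22; (1, 2, 3, 1, 3, 1, 3, 2, 1, 44)] with period length k = 10.
k is even, so the fundamental solution of x^2 - 515y^2 = 1 is (p_{k-1}, q_{k-1}) = (p_9, q_9); compute convergents through index 9.
Convergents (p_i = a_i*p_{i-1} + p_{i-2}, q_i = a_i*q_{i-1} + q_{i-2} with p_{-2}=0, p_{-1}=1, q_{-2}=1, q_{-1}=0):
  i=0: a_0=22, p_0 = 22*1 + 0 = 22, q_0 = 22*0 + 1 = 1.
  i=1: a_1=1, p_1 = 1*22 + 1 = 23, q_1 = 1*1 + 0 = 1.
  i=2: a_2=2, p_2 = 2*23 + 22 = 68, q_2 = 2*1 + 1 = 3.
  i=3: a_3=3, p_3 = 3*68 + 23 = 227, q_3 = 3*3 + 1 = 10.
  i=4: a_4=1, p_4 = 1*227 + 68 = 295, q_4 = 1*10 + 3 = 13.
  i=5: a_5=3, p_5 = 3*295 + 227 = 1112, q_5 = 3*13 + 10 = 49.
  i=6: a_6=1, p_6 = 1*1112 + 295 = 1407, q_6 = 1*49 + 13 = 62.
  i=7: a_7=3, p_7 = 3*1407 + 1112 = 5333, q_7 = 3*62 + 49 = 235.
  i=8: a_8=2, p_8 = 2*5333 + 1407 = 12073, q_8 = 2*235 + 62 = 532.
  i=9: a_9=1, p_9 = 1*12073 + 5333 = 17406, q_9 = 1*532 + 235 = 767.
Check: 17406^2 - 515*767^2 = 302968836 - 302968835 = 1, so (x, y) = (17406, 767) solves the equation, and by the theorem it is the least positive solution.

(x, y) = (17406, 767)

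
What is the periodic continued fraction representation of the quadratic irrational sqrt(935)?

[30; (1, 1, 2, 1, 2, 1, 1, 60)]

Write x_i = (sqrt(935) + m_i)/d_i with (m_0, d_0) = (0, 1). a_0 = floor(sqrt(935)) = 30, since 30^2 = 900 <= 935 < 961 = 31^2.
Iterate m_{i+1} = d_i*a_i - m_i, d_{i+1} = (935 - m_{i+1}^2)/d_i, a_{i+1} = floor((a_0 + m_{i+1})/d_{i+1}):
  m_1 = 1*30 - 0 = 30, d_1 = (935 - 30^2)/1 = 35/1 = 35, a_1 = floor((30 + 30)/35) = 1.
  m_2 = 35*1 - 30 = 5, d_2 = (935 - 5^2)/35 = 910/35 = 26, a_2 = floor((30 + 5)/26) = 1.
  m_3 = 26*1 - 5 = 21, d_3 = (935 - 21^2)/26 = 494/26 = 19, a_3 = floor((30 + 21)/19) = 2.
  m_4 = 19*2 - 21 = 17, d_4 = (935 - 17^2)/19 = 646/19 = 34, a_4 = floor((30 + 17)/34) = 1.
  m_5 = 34*1 - 17 = 17, d_5 = (935 - 17^2)/34 = 646/34 = 19, a_5 = floor((30 + 17)/19) = 2.
  m_6 = 19*2 - 17 = 21, d_6 = (935 - 21^2)/19 = 494/19 = 26, a_6 = floor((30 + 21)/26) = 1.
  m_7 = 26*1 - 21 = 5, d_7 = (935 - 5^2)/26 = 910/26 = 35, a_7 = floor((30 + 5)/35) = 1.
  m_8 = 35*1 - 5 = 30, d_8 = (935 - 30^2)/35 = 35/35 = 1, a_8 = floor((30 + 30)/1) = 60.
  m_9 = 1*60 - 30 = 30, d_9 = (935 - 30^2)/1 = 35/1 = 35: (m_9, d_9) = (m_1, d_1) = (30, 35), so from here the quotients repeat a_1, ..., a_8; the period length is 8.
Hence the expansion of sqrt(935) is a_0 = 30 followed by the repeating block 1, 1, 2, 1, 2, 1, 1, 60 (period 8).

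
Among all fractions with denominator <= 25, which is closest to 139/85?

18/11

Expand x = 139/85 as a continued fraction with the Euclidean algorithm:
  139 = 1*85 + 54, so a_0 = 1.
  85 = 1*54 + 31, so a_1 = 1.
  54 = 1*31 + 23, so a_2 = 1.
  31 = 1*23 + 8, so a_3 = 1.
  23 = 2*8 + 7, so a_4 = 2.
  8 = 1*7 + 1, so a_5 = 1.
  7 = 7*1 + 0, so a_6 = 7.
so x = [1; 1, 1, 1, 2, 1, 7].
Convergents (p_i = a_i*p_{i-1} + p_{i-2}, q_i = a_i*q_{i-1} + q_{i-2} with p_{-2}=0, p_{-1}=1, q_{-2}=1, q_{-1}=0), until the denominator exceeds 25:
  i=0: a_0=1, p_0 = 1*1 + 0 = 1, q_0 = 1*0 + 1 = 1.
  i=1: a_1=1, p_1 = 1*1 + 1 = 2, q_1 = 1*1 + 0 = 1.
  i=2: a_2=1, p_2 = 1*2 + 1 = 3, q_2 = 1*1 + 1 = 2.
  i=3: a_3=1, p_3 = 1*3 + 2 = 5, q_3 = 1*2 + 1 = 3.
  i=4: a_4=2, p_4 = 2*5 + 3 = 13, q_4 = 2*3 + 2 = 8.
  i=5: a_5=1, p_5 = 1*13 + 5 = 18, q_5 = 1*8 + 3 = 11.
  i=6: a_6=7, p_6 = 7*18 + 13 = 139, q_6 = 7*11 + 8 = 85.
q_6 = 85 > 25, so the last convergent with denominator <= 25 is p_5/q_5 = 18/11.
The closest fraction with denominator <= 25 is either p_5/q_5 or the intermediate fraction (k*p_5 + p_4)/(k*q_5 + q_4) with the largest k >= 1 whose denominator stays <= 25; these approach x as k grows, and every other convergent or intermediate fraction in range is farther away.
Largest k: floor((25 - q_4)/q_5) = floor((25 - 8)/11) = 1.
That gives (1*18 + 13)/(1*11 + 8) = 31/19.
Compare the errors: |x - 18/11| = |139*11 - 18*85|/(85*11) = 1/935, and |x - 31/19| = |139*19 - 31*85|/(85*19) = 6/1615.
Cross-multiplying, 1*1615 = 1615 < 5610 = 6*935, so 1/935 is smaller: the convergent 18/11 is closer to x than 31/19.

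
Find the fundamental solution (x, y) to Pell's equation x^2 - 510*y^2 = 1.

(x, y) = (271, 12)

First expand sqrt(510) as a continued fraction. With x_i = (sqrt(510) + m_i)/d_i and (m_0, d_0) = (0, 1): a_0 = floor(sqrt(510)) = 22, since 22^2 = 484 <= 510 < 529 = 23^2.
Iterate m_{i+1} = d_i*a_i - m_i, d_{i+1} = (510 - m_{i+1}^2)/d_i, a_{i+1} = floor((a_0 + m_{i+1})/d_{i+1}):
  m_1 = 1*22 - 0 = 22, d_1 = (510 - 22^2)/1 = 26/1 = 26, a_1 = floor((22 + 22)/26) = 1.
  m_2 = 26*1 - 22 = 4, d_2 = (510 - 4^2)/26 = 494/26 = 19, a_2 = floor((22 + 4)/19) = 1.
  m_3 = 19*1 - 4 = 15, d_3 = (510 - 15^2)/19 = 285/19 = 15, a_3 = floor((22 + 15)/15) = 2.
  m_4 = 15*2 - 15 = 15, d_4 = (510 - 15^2)/15 = 285/15 = 19, a_4 = floor((22 + 15)/19) = 1.
  m_5 = 19*1 - 15 = 4, d_5 = (510 - 4^2)/19 = 494/19 = 26, a_5 = floor((22 + 4)/26) = 1.
  m_6 = 26*1 - 4 = 22, d_6 = (510 - 22^2)/26 = 26/26 = 1, a_6 = floor((22 + 22)/1) = 44.
  m_7 = 1*44 - 22 = 22, d_7 = (510 - 22^2)/1 = 26/1 = 26: (m_7, d_7) = (m_1, d_1) = (22, 26), so from here the quotients repeat a_1, ..., a_6; the period length is 6.
So sqrt(510) = [22; (1, 1, 2, 1, 1, 44)] with period length k = 6.
k is even, so the fundamental solution of x^2 - 510y^2 = 1 is (p_{k-1}, q_{k-1}) = (p_5, q_5); compute convergents through index 5.
Convergents (p_i = a_i*p_{i-1} + p_{i-2}, q_i = a_i*q_{i-1} + q_{i-2} with p_{-2}=0, p_{-1}=1, q_{-2}=1, q_{-1}=0):
  i=0: a_0=22, p_0 = 22*1 + 0 = 22, q_0 = 22*0 + 1 = 1.
  i=1: a_1=1, p_1 = 1*22 + 1 = 23, q_1 = 1*1 + 0 = 1.
  i=2: a_2=1, p_2 = 1*23 + 22 = 45, q_2 = 1*1 + 1 = 2.
  i=3: a_3=2, p_3 = 2*45 + 23 = 113, q_3 = 2*2 + 1 = 5.
  i=4: a_4=1, p_4 = 1*113 + 45 = 158, q_4 = 1*5 + 2 = 7.
  i=5: a_5=1, p_5 = 1*158 + 113 = 271, q_5 = 1*7 + 5 = 12.
Check: 271^2 - 510*12^2 = 73441 - 73440 = 1, so (x, y) = (271, 12) solves the equation, and by the theorem it is the least positive solution.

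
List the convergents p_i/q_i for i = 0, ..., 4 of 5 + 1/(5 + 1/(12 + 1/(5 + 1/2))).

Using the convergent recurrence p_i = a_i*p_{i-1} + p_{i-2}, q_i = a_i*q_{i-1} + q_{i-2} with p_{-2}=0, p_{-1}=1, q_{-2}=1, q_{-1}=0:
  i=0: a_0=5, p_0 = 5*1 + 0 = 5, q_0 = 5*0 + 1 = 1.
  i=1: a_1=5, p_1 = 5*5 + 1 = 26, q_1 = 5*1 + 0 = 5.
  i=2: a_2=12, p_2 = 12*26 + 5 = 317, q_2 = 12*5 + 1 = 61.
  i=3: a_3=5, p_3 = 5*317 + 26 = 1611, q_3 = 5*61 + 5 = 310.
  i=4: a_4=2, p_4 = 2*1611 + 317 = 3539, q_4 = 2*310 + 61 = 681.

5/1, 26/5, 317/61, 1611/310, 3539/681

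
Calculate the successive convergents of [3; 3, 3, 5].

Using the convergent recurrence p_i = a_i*p_{i-1} + p_{i-2}, q_i = a_i*q_{i-1} + q_{i-2} with p_{-2}=0, p_{-1}=1, q_{-2}=1, q_{-1}=0:
  i=0: a_0=3, p_0 = 3*1 + 0 = 3, q_0 = 3*0 + 1 = 1.
  i=1: a_1=3, p_1 = 3*3 + 1 = 10, q_1 = 3*1 + 0 = 3.
  i=2: a_2=3, p_2 = 3*10 + 3 = 33, q_2 = 3*3 + 1 = 10.
  i=3: a_3=5, p_3 = 5*33 + 10 = 175, q_3 = 5*10 + 3 = 53.

3/1, 10/3, 33/10, 175/53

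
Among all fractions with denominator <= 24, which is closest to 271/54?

5/1

Expand x = 271/54 as a continued fraction with the Euclidean algorithm:
  271 = 5*54 + 1, so a_0 = 5.
  54 = 54*1 + 0, so a_1 = 54.
so x = [5; 54].
Convergents (p_i = a_i*p_{i-1} + p_{i-2}, q_i = a_i*q_{i-1} + q_{i-2} with p_{-2}=0, p_{-1}=1, q_{-2}=1, q_{-1}=0), until the denominator exceeds 24:
  i=0: a_0=5, p_0 = 5*1 + 0 = 5, q_0 = 5*0 + 1 = 1.
  i=1: a_1=54, p_1 = 54*5 + 1 = 271, q_1 = 54*1 + 0 = 54.
q_1 = 54 > 24, so the last convergent with denominator <= 24 is p_0/q_0 = 5/1.
The closest fraction with denominator <= 24 is either p_0/q_0 or the intermediate fraction (k*p_0 + p_{-1})/(k*q_0 + q_{-1}) with the largest k >= 1 whose denominator stays <= 24; these approach x as k grows, and every other convergent or intermediate fraction in range is farther away.
Largest k: floor((24 - q_{-1})/q_0) = floor((24 - 0)/1) = 24 (using the seeds p_{-1} = 1, q_{-1} = 0).
That gives (24*5 + 1)/(24*1 + 0) = 121/24.
Compare the errors: |x - 5/1| = |271*1 - 5*54|/(54*1) = 1/54, and |x - 121/24| = |271*24 - 121*54|/(54*24) = 30/1296.
Cross-multiplying, 1*1296 = 1296 < 1620 = 30*54, so 1/54 is smaller: the convergent 5/1 is closer to x than 121/24.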